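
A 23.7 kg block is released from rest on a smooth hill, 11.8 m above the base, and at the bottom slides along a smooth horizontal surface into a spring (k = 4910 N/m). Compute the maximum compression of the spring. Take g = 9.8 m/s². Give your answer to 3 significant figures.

Gravitational PE at the top equals spring PE at max compression: mgh = ½kx²
x = √(2mgh/k) = √(2 × 23.7 × 9.8 × 11.8 / 4910) = 1.057 m

x = 1.06 m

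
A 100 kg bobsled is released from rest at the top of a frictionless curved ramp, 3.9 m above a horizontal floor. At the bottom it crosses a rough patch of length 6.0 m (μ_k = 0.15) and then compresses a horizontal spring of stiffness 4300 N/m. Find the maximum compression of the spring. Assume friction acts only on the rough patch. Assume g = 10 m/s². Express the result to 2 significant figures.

x = 1.2 m

Initial energy: E₁ = mgh = (100)(10)(3.9) = 3900.0 J
Friction removes W_f = μ_k mg d = (0.15)(100)(10)(6.0) = 900.0 J
Energy reaching the spring: E = 3900.0 − 900.0 = 3000.0 J
At max compression ½kx² = E ⇒ x = √(2E/k) = √(2 × 3000.0/4300) = 1.181 m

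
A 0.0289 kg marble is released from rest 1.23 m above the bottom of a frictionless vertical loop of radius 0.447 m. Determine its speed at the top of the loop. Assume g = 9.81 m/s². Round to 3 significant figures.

v = 2.57 m/s

Energy conservation: mgh = ½mv_top² + mg(2r)
v_top² = 2g(h − 2r) = 2(9.81)(1.23 − 0.8940) = 6.592
v_top = 2.568 m/s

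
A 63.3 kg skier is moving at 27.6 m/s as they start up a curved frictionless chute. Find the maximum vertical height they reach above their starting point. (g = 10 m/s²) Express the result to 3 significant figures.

By energy conservation, ½mv² = mgh
h = v²/(2g) = 27.6²/(2 × 10) = 38.09 m

h = 38.1 m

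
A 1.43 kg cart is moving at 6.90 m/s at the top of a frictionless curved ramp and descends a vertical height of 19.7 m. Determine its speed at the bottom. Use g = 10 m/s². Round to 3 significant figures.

Mechanical energy is conserved (no friction): ½mv₀² + mgh = ½mv²
The mass cancels from both sides.
v² = v₀² + 2gh = (6.90)² + 2(10)(19.7) = 441.61
v = √441.61 = 21.01 m/s

v = 21.0 m/s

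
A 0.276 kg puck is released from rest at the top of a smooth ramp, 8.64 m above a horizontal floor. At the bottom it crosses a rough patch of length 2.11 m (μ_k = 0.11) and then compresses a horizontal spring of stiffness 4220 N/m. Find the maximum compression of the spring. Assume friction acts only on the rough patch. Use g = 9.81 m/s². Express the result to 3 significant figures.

Initial energy: E₁ = mgh = (0.276)(9.81)(8.64) = 23.393 J
Friction removes W_f = μ_k mg d = (0.11)(0.276)(9.81)(2.11) = 0.6284 J
Energy reaching the spring: E = 23.393 − 0.6284 = 22.765 J
At max compression ½kx² = E ⇒ x = √(2E/k) = √(2 × 22.765/4220) = 0.1039 m

x = 0.104 m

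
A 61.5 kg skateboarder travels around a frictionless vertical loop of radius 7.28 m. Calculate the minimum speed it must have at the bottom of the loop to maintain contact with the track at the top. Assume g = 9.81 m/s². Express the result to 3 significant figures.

v = 18.9 m/s

At the top: mg = mv_top²/r ⇒ v_top² = gr = 71.42 m²/s²
Energy from bottom to top (height 2r): ½mv_bot² = ½mv_top² + mg(2r)
v_bot² = gr + 4gr = 5gr = 357.1
v_bot = √(5gr) = 18.90 m/s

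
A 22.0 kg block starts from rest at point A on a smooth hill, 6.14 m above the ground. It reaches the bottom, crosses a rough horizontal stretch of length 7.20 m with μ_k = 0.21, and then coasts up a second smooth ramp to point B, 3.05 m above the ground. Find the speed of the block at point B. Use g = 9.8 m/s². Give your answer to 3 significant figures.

v = 5.56 m/s

Energy at A: mgh₁ = (22.0)(9.8)(6.14) = 1323.8 J
Friction loss: W_f = μ_k mg d = 326.0 J
At B: ½mv² + mgh₂ = mgh₁ − W_f
½mv² = 1323.8 − 326.0 − 657.58 = 340.22 J
v = √(2 × 340.22/22.0) = 5.561 m/s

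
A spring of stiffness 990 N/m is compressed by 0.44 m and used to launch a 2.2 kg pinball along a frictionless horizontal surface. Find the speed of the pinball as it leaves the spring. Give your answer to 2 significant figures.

v = 9.3 m/s

Conservation of energy: ½kx² = ½mv²
v = x√(k/m) = 0.44 × √(990/2.2) = 9.334 m/s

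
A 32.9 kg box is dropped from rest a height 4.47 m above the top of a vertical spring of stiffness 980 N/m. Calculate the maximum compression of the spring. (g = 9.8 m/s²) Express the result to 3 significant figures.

x = 2.08 m

Measuring PE from the top of the relaxed spring, at max compression the box has dropped H + x with zero KE, so:
mg(H + x) = ½kx²
½(980)x² − (32.9)(9.8)x − (32.9)(9.8)(4.47) = 0
490.0x² − 322.4x − 1441 = 0
x = [322.4 + √(103955 + 2.8248e+06)]/(2 × 490.0) = 2.075 m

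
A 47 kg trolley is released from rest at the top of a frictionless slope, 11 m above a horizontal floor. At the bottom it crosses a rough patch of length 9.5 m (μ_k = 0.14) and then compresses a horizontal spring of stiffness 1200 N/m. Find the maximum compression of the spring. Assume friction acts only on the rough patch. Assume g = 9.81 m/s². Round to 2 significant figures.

Initial energy: E₁ = mgh = (47)(9.81)(11) = 5071.8 J
Friction removes W_f = μ_k mg d = (0.14)(47)(9.81)(9.5) = 613.2 J
Energy reaching the spring: E = 5071.8 − 613.2 = 4458.5 J
At max compression ½kx² = E ⇒ x = √(2E/k) = √(2 × 4458.5/1200) = 2.726 m

x = 2.7 m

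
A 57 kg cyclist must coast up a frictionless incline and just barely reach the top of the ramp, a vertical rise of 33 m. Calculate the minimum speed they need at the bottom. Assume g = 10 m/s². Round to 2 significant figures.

At the top they are momentarily at rest, so all KE converts to PE: ½mv² = mgh
v = √(2gh) = √(2 × 10 × 33) = 25.69 m/s

v = 26 m/s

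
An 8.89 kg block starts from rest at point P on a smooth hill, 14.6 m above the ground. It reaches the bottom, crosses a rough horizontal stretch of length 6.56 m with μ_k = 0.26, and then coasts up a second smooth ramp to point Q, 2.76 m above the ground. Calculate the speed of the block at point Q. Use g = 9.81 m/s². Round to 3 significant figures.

Energy at P: mgh₁ = (8.89)(9.81)(14.6) = 1273.3 J
Friction loss: W_f = μ_k mg d = 148.7 J
At Q: ½mv² + mgh₂ = mgh₁ − W_f
½mv² = 1273.3 − 148.7 − 240.70 = 883.83 J
v = √(2 × 883.83/8.89) = 14.10 m/s

v = 14.1 m/s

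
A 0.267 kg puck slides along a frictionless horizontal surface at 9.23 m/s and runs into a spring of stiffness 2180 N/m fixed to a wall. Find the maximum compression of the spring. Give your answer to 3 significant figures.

All KE is stored as spring PE at maximum compression: ½mv² = ½kx²
x = v√(m/k) = 9.23 × √(0.267/2180) = 0.1021 m

x = 0.102 m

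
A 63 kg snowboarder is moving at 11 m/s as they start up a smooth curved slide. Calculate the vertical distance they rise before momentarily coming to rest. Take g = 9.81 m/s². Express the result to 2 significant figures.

Setting KE at the bottom equal to PE gained: ½mv² = mgh
h = v²/(2g) = 11²/(2 × 9.81) = 6.167 m

h = 6.2 m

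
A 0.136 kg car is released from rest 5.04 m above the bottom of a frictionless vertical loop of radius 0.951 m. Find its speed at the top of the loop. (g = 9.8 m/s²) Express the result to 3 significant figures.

Energy conservation: mgh = ½mv_top² + mg(2r)
v_top² = 2g(h − 2r) = 2(9.8)(5.04 − 1.902) = 61.50
v_top = 7.842 m/s

v = 7.84 m/s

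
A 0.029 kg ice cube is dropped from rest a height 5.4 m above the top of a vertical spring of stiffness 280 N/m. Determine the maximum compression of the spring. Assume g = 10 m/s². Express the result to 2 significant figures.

x = 0.11 m

Measuring PE from the top of the relaxed spring, at max compression the cube has dropped H + x with zero KE, so:
mg(H + x) = ½kx²
½(280)x² − (0.029)(10)x − (0.029)(10)(5.4) = 0
140.0x² − 0.2900x − 1.566 = 0
x = [0.2900 + √(0.08410 + 876.96)]/(2 × 140.0) = 0.1068 m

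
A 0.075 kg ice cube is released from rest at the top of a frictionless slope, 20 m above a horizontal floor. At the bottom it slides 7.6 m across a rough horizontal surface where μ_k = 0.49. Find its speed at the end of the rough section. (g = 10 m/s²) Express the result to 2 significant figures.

v = 18 m/s

Energy bookkeeping (friction removes W_f = μ_k N d):
mgh = ½mv² + μ_k m g d
W_f = μ_k mg d = (0.49)(0.075)(10)(7.6) = 2.793 J
½mv² = mgh − W_f = 15.000 − 2.793 = 12.207 J
v = √(2 × 12.207/0.075) = 18.04 m/s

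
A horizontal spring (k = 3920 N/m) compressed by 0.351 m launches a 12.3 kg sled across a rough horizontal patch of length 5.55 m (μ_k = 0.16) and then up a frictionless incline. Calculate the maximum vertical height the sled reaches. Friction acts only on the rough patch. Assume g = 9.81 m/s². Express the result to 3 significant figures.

Spring energy: E₀ = ½kx² = ½(3920)(0.351)² = 241.47 J
Friction: W_f = μ_k mg d = (0.16)(12.3)(9.81)(5.55) = 107.1 J
Energy at base of ramp: E = 241.47 − 107.1 = 134.33 J
At max height all remaining energy is PE: mgh = E ⇒ h = E/(mg) = 134.33/(12.3 × 9.81) = 1.113 m

h = 1.11 m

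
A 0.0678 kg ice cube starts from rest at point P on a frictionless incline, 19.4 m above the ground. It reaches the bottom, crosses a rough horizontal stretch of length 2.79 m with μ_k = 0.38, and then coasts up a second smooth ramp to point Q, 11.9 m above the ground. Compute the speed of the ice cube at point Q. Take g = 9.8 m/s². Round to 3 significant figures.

v = 11.2 m/s

Energy at P: mgh₁ = (0.0678)(9.8)(19.4) = 12.890 J
Friction loss: W_f = μ_k mg d = 0.7044 J
At Q: ½mv² + mgh₂ = mgh₁ − W_f
½mv² = 12.890 − 0.7044 − 7.9068 = 4.2789 J
v = √(2 × 4.2789/0.0678) = 11.23 m/s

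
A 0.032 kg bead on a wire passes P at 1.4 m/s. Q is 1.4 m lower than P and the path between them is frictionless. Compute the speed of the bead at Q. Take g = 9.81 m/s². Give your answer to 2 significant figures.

v = 5.4 m/s

Energy conservation between the two points: ½mv₀² + mgh = ½mv²
The mass cancels from both sides.
v² = v₀² + 2gh = (1.4)² + 2(9.81)(1.4) = 29.428
v = √29.428 = 5.425 m/s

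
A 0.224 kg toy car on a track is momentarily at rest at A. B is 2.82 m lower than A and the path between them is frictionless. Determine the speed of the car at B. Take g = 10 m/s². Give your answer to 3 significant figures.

v = 7.51 m/s

By conservation of mechanical energy, mgh = ½mv²
The mass cancels from both sides.
v = √(2gh) = √(2 × 10 × 2.82) = √56.400 = 7.510 m/s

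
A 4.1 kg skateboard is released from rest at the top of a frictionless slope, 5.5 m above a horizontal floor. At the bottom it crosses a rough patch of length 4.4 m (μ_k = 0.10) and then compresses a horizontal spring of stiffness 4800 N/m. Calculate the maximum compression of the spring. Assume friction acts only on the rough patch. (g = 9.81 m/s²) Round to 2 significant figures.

Initial energy: E₁ = mgh = (4.1)(9.81)(5.5) = 221.22 J
Friction removes W_f = μ_k mg d = (0.10)(4.1)(9.81)(4.4) = 17.70 J
Energy reaching the spring: E = 221.22 − 17.70 = 203.52 J
At max compression ½kx² = E ⇒ x = √(2E/k) = √(2 × 203.52/4800) = 0.2912 m

x = 0.29 m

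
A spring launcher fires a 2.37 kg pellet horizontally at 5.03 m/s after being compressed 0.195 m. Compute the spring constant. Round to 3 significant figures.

Spring PE at full compression equals KE at release: ½kx² = ½mv²
k = mv²/x² = (2.37)(5.03)²/(0.195)² = 1577 N/m

k = 1580 N/m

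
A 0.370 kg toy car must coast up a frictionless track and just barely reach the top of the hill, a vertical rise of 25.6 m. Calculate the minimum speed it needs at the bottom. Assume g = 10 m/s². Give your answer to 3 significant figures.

At the top it is momentarily at rest, so all KE converts to PE: ½mv² = mgh
v = √(2gh) = √(2 × 10 × 25.6) = 22.63 m/s

v = 22.6 m/s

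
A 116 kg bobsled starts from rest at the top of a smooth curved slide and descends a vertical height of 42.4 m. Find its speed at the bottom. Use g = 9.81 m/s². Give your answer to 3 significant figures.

Mechanical energy is conserved (no friction): mgh = ½mv²
v = √(2gh) = √(2 × 9.81 × 42.4) = √831.89 = 28.84 m/s

v = 28.8 m/s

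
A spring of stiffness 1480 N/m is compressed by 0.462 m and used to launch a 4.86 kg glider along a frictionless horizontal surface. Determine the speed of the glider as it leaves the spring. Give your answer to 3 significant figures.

v = 8.06 m/s

Spring PE converts entirely to kinetic energy: ½kx² = ½mv²
v = x√(k/m) = 0.462 × √(1480/4.86) = 8.062 m/s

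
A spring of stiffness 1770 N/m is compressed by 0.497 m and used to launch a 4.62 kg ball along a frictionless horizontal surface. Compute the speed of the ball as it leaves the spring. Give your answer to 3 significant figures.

Spring PE converts entirely to kinetic energy: ½kx² = ½mv²
v = x√(k/m) = 0.497 × √(1770/4.62) = 9.728 m/s

v = 9.73 m/s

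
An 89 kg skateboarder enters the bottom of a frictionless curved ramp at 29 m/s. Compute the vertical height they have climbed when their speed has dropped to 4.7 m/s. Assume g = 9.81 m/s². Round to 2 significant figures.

Energy balance between the two points: ½mv₁² = ½mv₂² + mgh
h = (v₁² − v₂²)/(2g) = (29² − 4.7²)/(2 × 9.81) = 41.74 m

h = 42 m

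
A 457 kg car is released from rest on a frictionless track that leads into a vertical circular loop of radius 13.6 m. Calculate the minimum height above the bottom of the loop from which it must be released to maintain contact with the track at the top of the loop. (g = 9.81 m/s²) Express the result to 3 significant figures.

h = 34.0 m

At the top, for minimum speed gravity alone supplies the centripetal force: mg = mv_top²/r ⇒ v_top² = gr = 133.4 m²/s²
Energy conservation from release height h to the top (height 2r): mgh = ½mv_top² + mg(2r)
h = v_top²/(2g) + 2r = r/2 + 2r = 5r/2 = 34.00 m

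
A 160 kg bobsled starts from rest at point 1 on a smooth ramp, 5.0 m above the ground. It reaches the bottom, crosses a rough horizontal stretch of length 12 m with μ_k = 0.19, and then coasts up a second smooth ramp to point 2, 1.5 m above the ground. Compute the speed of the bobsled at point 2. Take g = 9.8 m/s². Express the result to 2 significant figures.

v = 4.9 m/s

Energy at 1: mgh₁ = (160)(9.8)(5.0) = 7840.0 J
Friction loss: W_f = μ_k mg d = 3575 J
At 2: ½mv² + mgh₂ = mgh₁ − W_f
½mv² = 7840.0 − 3575 − 2352.0 = 1913.0 J
v = √(2 × 1913.0/160) = 4.890 m/s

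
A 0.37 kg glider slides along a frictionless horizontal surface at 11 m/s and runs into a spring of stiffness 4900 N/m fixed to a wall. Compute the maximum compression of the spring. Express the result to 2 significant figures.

x = 0.096 m

Conservation of energy between contact and max compression: ½mv² = ½kx²
x = v√(m/k) = 11 × √(0.37/4900) = 0.09559 m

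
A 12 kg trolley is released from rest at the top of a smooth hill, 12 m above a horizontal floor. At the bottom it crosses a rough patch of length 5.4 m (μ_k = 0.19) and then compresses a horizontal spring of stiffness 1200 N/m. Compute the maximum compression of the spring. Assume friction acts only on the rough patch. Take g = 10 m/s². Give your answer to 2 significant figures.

Initial energy: E₁ = mgh = (12)(10)(12) = 1440.0 J
Friction removes W_f = μ_k mg d = (0.19)(12)(10)(5.4) = 123.1 J
Energy reaching the spring: E = 1440.0 − 123.1 = 1316.9 J
At max compression ½kx² = E ⇒ x = √(2E/k) = √(2 × 1316.9/1200) = 1.481 m

x = 1.5 m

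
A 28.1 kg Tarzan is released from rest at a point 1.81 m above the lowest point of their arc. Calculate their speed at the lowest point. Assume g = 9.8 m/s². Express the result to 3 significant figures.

v = 5.96 m/s

Mechanical energy is conserved (no friction): mgh = ½mv²
The mass cancels from both sides.
v = √(2gh) = √(2 × 9.8 × 1.81) = √35.476 = 5.956 m/s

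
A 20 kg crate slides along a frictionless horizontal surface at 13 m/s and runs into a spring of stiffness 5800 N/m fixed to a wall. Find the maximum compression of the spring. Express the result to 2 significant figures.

Conservation of energy between contact and max compression: ½mv² = ½kx²
x = v√(m/k) = 13 × √(20/5800) = 0.7634 m

x = 0.76 m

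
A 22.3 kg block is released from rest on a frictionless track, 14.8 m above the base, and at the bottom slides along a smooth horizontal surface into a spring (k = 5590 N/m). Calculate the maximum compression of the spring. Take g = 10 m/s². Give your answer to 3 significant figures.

Energy conservation (no friction) from release to max compression: mgh = ½kx²
x = √(2mgh/k) = √(2 × 22.3 × 10 × 14.8 / 5590) = 1.087 m

x = 1.09 m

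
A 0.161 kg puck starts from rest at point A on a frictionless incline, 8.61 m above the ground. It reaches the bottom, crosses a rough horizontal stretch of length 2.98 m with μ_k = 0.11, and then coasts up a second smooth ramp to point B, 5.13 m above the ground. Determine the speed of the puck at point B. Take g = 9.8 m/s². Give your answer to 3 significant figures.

Energy at A: mgh₁ = (0.161)(9.8)(8.61) = 13.585 J
Friction loss: W_f = μ_k mg d = 0.5172 J
At B: ½mv² + mgh₂ = mgh₁ − W_f
½mv² = 13.585 − 0.5172 − 8.0941 = 4.9735 J
v = √(2 × 4.9735/0.161) = 7.860 m/s

v = 7.86 m/s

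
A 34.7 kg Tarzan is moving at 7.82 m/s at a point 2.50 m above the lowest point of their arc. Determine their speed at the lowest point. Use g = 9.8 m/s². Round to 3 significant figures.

Energy conservation between the two points: ½mv₀² + mgh = ½mv²
The mass cancels from both sides.
v² = v₀² + 2gh = (7.82)² + 2(9.8)(2.50) = 110.15
v = √110.15 = 10.50 m/s

v = 10.5 m/s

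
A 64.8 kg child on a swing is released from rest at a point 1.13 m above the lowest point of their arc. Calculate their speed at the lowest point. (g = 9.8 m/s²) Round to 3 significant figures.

v = 4.71 m/s

Equating total energy at the two states: mgh = ½mv²
v = √(2gh) = √(2 × 9.8 × 1.13) = √22.148 = 4.706 m/s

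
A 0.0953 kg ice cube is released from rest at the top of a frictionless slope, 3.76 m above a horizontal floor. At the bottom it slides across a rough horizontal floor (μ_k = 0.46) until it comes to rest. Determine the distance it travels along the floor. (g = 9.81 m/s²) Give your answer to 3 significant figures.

d = 8.17 m

Applying the work–energy principle:
At rest all PE has been dissipated by friction: mgh = μ_k m g d
d = h/μ_k = 3.76/0.46 = 8.174 m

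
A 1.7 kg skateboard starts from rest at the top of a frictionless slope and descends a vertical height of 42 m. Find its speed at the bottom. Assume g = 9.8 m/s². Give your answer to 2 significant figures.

v = 29 m/s

Energy conservation between the two points: mgh = ½mv²
The mass cancels from both sides.
v = √(2gh) = √(2 × 9.8 × 42) = √823.20 = 28.69 m/s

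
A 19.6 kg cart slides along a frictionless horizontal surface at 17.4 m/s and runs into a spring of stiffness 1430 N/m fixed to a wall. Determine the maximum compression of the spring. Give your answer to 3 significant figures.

x = 2.04 m

All KE is stored as spring PE at maximum compression: ½mv² = ½kx²
x = v√(m/k) = 17.4 × √(19.6/1430) = 2.037 m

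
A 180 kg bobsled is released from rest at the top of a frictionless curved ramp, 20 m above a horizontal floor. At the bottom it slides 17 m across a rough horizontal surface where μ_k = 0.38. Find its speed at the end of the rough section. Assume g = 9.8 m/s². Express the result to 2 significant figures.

v = 16 m/s

Applying the work–energy principle:
mgh = ½mv² + μ_k m g d
W_f = μ_k mg d = (0.38)(180)(9.8)(17) = 11395 J
½mv² = mgh − W_f = 35280 − 11395 = 23885 J
v = √(2 × 23885/180) = 16.29 m/s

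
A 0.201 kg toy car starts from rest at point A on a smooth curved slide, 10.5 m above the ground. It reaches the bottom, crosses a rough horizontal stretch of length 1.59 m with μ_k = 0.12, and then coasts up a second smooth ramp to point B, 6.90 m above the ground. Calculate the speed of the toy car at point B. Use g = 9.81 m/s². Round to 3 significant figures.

Energy at A: mgh₁ = (0.201)(9.81)(10.5) = 20.704 J
Friction loss: W_f = μ_k mg d = 0.3762 J
At B: ½mv² + mgh₂ = mgh₁ − W_f
½mv² = 20.704 − 0.3762 − 13.605 = 6.7223 J
v = √(2 × 6.7223/0.201) = 8.179 m/s

v = 8.18 m/s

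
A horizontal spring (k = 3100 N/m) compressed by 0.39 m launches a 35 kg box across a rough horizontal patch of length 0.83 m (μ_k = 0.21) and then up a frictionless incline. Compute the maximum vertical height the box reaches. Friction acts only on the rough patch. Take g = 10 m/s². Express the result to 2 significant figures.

Spring energy: E₀ = ½kx² = ½(3100)(0.39)² = 235.75 J
Friction: W_f = μ_k mg d = (0.21)(35)(10)(0.83) = 61.00 J
Energy at base of ramp: E = 235.75 − 61.00 = 174.75 J
At max height all remaining energy is PE: mgh = E ⇒ h = E/(mg) = 174.75/(35 × 10) = 0.4993 m

h = 0.50 m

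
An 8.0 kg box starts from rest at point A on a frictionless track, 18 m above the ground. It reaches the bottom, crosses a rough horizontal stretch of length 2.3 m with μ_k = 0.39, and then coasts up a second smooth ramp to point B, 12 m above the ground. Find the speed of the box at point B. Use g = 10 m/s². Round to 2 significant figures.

v = 10 m/s

Energy at A: mgh₁ = (8.0)(10)(18) = 1440.0 J
Friction loss: W_f = μ_k mg d = 71.76 J
At B: ½mv² + mgh₂ = mgh₁ − W_f
½mv² = 1440.0 − 71.76 − 960.00 = 408.24 J
v = √(2 × 408.24/8.0) = 10.10 m/s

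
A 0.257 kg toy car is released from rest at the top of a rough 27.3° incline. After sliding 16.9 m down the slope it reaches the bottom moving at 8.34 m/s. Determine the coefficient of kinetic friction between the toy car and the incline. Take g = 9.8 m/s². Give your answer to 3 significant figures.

μ_k = 0.280

Energy balance down the incline: mg L sinθ − ½mv² = μ_k (mg cosθ) L
mgL sinθ = 19.522 J; ½mv² = 8.9379 J
W_f = 19.522 − 8.9379 = 10.58 J
μ_k = W_f/(mg cosθ · L) = 10.58/(2.238 × 16.9) = 0.2798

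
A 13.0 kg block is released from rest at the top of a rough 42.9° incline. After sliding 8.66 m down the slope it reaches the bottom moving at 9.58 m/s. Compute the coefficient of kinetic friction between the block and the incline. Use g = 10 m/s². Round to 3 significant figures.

Energy balance down the incline: mg L sinθ − ½mv² = μ_k (mg cosθ) L
mgL sinθ = 766.36 J; ½mv² = 596.55 J
W_f = 766.36 − 596.55 = 169.8 J
μ_k = W_f/(mg cosθ · L) = 169.8/(95.23 × 8.66) = 0.2059

μ_k = 0.206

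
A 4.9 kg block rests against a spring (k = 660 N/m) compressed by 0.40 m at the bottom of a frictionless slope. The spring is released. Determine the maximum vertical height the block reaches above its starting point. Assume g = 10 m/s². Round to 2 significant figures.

h = 1.1 m

Energy conservation from release to the highest point: ½kx² = mgh
h = kx²/(2mg) = (660)(0.40)²/(2 × 4.9 × 10) = 1.078 m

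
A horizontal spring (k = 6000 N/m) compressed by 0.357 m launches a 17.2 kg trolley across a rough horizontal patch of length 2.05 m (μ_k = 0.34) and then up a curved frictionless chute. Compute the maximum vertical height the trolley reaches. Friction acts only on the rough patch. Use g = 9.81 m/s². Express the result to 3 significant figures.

h = 1.57 m

Spring energy: E₀ = ½kx² = ½(6000)(0.357)² = 382.35 J
Friction: W_f = μ_k mg d = (0.34)(17.2)(9.81)(2.05) = 117.6 J
Energy at base of ramp: E = 382.35 − 117.6 = 264.74 J
At max height all remaining energy is PE: mgh = E ⇒ h = E/(mg) = 264.74/(17.2 × 9.81) = 1.569 m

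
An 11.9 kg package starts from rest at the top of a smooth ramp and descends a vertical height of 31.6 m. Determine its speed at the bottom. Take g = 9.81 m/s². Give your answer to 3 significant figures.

By conservation of mechanical energy, mgh = ½mv²
The mass cancels from both sides.
v = √(2gh) = √(2 × 9.81 × 31.6) = √619.99 = 24.90 m/s

v = 24.9 m/s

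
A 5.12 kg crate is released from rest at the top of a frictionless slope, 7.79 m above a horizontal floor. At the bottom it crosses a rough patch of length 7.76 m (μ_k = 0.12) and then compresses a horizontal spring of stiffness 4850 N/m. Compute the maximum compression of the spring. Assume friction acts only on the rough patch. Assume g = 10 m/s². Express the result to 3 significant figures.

x = 0.381 m

Initial energy: E₁ = mgh = (5.12)(10)(7.79) = 398.85 J
Friction removes W_f = μ_k mg d = (0.12)(5.12)(10)(7.76) = 47.68 J
Energy reaching the spring: E = 398.85 − 47.68 = 351.17 J
At max compression ½kx² = E ⇒ x = √(2E/k) = √(2 × 351.17/4850) = 0.3805 m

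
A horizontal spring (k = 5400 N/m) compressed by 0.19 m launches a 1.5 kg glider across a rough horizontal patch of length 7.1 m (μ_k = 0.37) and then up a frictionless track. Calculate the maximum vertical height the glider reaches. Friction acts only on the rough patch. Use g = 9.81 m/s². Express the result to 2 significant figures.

h = 4.0 m

Spring energy: E₀ = ½kx² = ½(5400)(0.19)² = 97.470 J
Friction: W_f = μ_k mg d = (0.37)(1.5)(9.81)(7.1) = 38.66 J
Energy at base of ramp: E = 97.470 − 38.66 = 58.814 J
At max height all remaining energy is PE: mgh = E ⇒ h = E/(mg) = 58.814/(1.5 × 9.81) = 3.997 m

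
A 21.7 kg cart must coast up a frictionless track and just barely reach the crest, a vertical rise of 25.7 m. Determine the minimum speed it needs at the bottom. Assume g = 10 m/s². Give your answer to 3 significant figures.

v = 22.7 m/s

At the top it is momentarily at rest, so all KE converts to PE: ½mv² = mgh
v = √(2gh) = √(2 × 10 × 25.7) = 22.67 m/s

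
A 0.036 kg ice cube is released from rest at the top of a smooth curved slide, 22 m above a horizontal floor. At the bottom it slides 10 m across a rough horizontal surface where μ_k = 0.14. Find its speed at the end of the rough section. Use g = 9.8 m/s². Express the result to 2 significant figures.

v = 20 m/s

Applying the work–energy principle:
mgh = ½mv² + μ_k m g d
W_f = μ_k mg d = (0.14)(0.036)(9.8)(10) = 0.4939 J
½mv² = mgh − W_f = 7.7616 − 0.4939 = 7.2677 J
v = √(2 × 7.2677/0.036) = 20.09 m/s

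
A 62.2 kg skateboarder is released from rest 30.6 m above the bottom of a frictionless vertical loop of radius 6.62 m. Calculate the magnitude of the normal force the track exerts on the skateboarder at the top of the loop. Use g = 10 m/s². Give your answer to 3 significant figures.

Energy from release to top (height 2r): mgh = ½mv_top² + mg(2r)
v_top² = 2g(h − 2r) = 2(10)(30.6 − 13.24) = 347.20 m²/s²
At the top, both N and weight point toward the centre: N + mg = mv_top²/r
N = m(v_top²/r − g) = 62.2(347.20/6.62 − 10) = 2640 N

N = 2640 N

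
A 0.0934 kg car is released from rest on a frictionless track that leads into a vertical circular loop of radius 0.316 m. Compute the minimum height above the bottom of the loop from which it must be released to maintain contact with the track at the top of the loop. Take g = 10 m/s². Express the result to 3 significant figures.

h = 0.790 m

At the top, for minimum speed gravity alone supplies the centripetal force: mg = mv_top²/r ⇒ v_top² = gr = 3.160 m²/s²
Energy conservation from release height h to the top (height 2r): mgh = ½mv_top² + mg(2r)
h = v_top²/(2g) + 2r = r/2 + 2r = 5r/2 = 0.7900 m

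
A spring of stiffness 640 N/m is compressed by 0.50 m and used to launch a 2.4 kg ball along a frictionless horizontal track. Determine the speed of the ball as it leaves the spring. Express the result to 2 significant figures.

v = 8.2 m/s

Spring PE converts entirely to kinetic energy: ½kx² = ½mv²
v = x√(k/m) = 0.50 × √(640/2.4) = 8.165 m/s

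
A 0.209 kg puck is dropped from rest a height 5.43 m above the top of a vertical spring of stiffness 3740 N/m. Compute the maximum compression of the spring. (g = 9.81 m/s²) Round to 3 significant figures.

x = 0.0777 m

Take the reference level at the top of the uncompressed spring. At max compression the puck has fallen H + x and is momentarily at rest:
mg(H + x) = ½kx²
½(3740)x² − (0.209)(9.81)x − (0.209)(9.81)(5.43) = 0
1870x² − 2.050x − 11.13 = 0
x = [2.050 + √(4.204 + 83275)]/(2 × 1870) = 0.07771 m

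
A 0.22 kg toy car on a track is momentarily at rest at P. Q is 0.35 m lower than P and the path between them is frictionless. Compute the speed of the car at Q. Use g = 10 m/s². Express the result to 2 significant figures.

v = 2.6 m/s

Energy conservation between the two points: mgh = ½mv²
The mass cancels from both sides.
v = √(2gh) = √(2 × 10 × 0.35) = √7.0000 = 2.646 m/s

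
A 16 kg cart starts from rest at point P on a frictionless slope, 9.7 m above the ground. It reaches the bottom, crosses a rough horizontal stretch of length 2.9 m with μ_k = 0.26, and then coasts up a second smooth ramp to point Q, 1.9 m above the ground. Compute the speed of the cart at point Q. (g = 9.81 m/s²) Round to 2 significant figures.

v = 12 m/s

Energy at P: mgh₁ = (16)(9.81)(9.7) = 1522.5 J
Friction loss: W_f = μ_k mg d = 118.3 J
At Q: ½mv² + mgh₂ = mgh₁ − W_f
½mv² = 1522.5 − 118.3 − 298.22 = 1105.9 J
v = √(2 × 1105.9/16) = 11.76 m/s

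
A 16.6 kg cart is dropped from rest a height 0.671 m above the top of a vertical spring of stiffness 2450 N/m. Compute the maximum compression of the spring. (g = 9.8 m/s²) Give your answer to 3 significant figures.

x = 0.372 m

Measuring PE from the top of the relaxed spring, at max compression the cart has dropped H + x with zero KE, so:
mg(H + x) = ½kx²
½(2450)x² − (16.6)(9.8)x − (16.6)(9.8)(0.671) = 0
1225x² − 162.7x − 109.2 = 0
x = [162.7 + √(26465 + 534876)]/(2 × 1225) = 0.3722 m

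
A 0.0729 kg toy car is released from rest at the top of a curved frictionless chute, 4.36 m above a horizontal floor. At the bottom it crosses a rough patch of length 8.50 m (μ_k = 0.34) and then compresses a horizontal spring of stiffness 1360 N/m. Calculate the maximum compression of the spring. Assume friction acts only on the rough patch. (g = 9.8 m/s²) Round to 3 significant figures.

x = 0.0393 m

Initial energy: E₁ = mgh = (0.0729)(9.8)(4.36) = 3.1149 J
Friction removes W_f = μ_k mg d = (0.34)(0.0729)(9.8)(8.50) = 2.065 J
Energy reaching the spring: E = 3.1149 − 2.065 = 1.0502 J
At max compression ½kx² = E ⇒ x = √(2E/k) = √(2 × 1.0502/1360) = 0.03930 m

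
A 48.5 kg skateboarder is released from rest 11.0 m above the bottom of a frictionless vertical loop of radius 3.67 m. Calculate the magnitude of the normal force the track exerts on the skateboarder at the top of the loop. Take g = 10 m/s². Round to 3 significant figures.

N = 482 N

Energy from release to top (height 2r): mgh = ½mv_top² + mg(2r)
v_top² = 2g(h − 2r) = 2(10)(11.0 − 7.340) = 73.200 m²/s²
At the top, both N and weight point toward the centre: N + mg = mv_top²/r
N = m(v_top²/r − g) = 48.5(73.200/3.67 − 10) = 482.4 N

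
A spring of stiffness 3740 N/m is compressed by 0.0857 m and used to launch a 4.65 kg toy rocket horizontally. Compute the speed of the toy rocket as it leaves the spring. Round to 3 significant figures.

v = 2.43 m/s

Conservation of energy: ½kx² = ½mv²
v = x√(k/m) = 0.0857 × √(3740/4.65) = 2.430 m/s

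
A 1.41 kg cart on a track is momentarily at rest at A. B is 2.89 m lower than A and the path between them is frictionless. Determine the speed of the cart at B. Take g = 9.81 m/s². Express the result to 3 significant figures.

v = 7.53 m/s

Energy conservation between the two points: mgh = ½mv²
v = √(2gh) = √(2 × 9.81 × 2.89) = √56.702 = 7.530 m/s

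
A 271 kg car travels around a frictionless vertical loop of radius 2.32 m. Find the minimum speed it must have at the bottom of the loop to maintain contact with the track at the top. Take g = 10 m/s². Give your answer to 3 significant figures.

v = 10.8 m/s

At the top: mg = mv_top²/r ⇒ v_top² = gr = 23.20 m²/s²
Energy from bottom to top (height 2r): ½mv_bot² = ½mv_top² + mg(2r)
v_bot² = gr + 4gr = 5gr = 116.0
v_bot = √(5gr) = 10.77 m/s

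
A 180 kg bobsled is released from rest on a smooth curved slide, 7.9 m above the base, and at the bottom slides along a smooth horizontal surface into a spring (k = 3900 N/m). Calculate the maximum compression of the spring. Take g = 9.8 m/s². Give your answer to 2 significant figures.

x = 2.7 m

Gravitational PE at the top equals spring PE at max compression: mgh = ½kx²
x = √(2mgh/k) = √(2 × 180 × 9.8 × 7.9 / 3900) = 2.673 m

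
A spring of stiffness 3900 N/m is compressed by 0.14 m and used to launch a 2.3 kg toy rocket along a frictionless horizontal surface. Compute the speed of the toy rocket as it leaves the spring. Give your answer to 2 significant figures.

The toy rocket leaves the spring when the spring is at natural length, so ½kx² = ½mv²
v = x√(k/m) = 0.14 × √(3900/2.3) = 5.765 m/s

v = 5.8 m/s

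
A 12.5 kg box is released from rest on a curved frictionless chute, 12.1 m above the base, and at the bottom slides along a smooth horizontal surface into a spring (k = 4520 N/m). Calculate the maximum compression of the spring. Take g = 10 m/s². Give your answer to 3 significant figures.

x = 0.818 m

Energy conservation (no friction) from release to max compression: mgh = ½kx²
x = √(2mgh/k) = √(2 × 12.5 × 10 × 12.1 / 4520) = 0.8181 m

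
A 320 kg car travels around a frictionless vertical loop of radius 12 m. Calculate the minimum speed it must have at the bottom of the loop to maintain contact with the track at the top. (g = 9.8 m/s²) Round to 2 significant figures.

At the top: mg = mv_top²/r ⇒ v_top² = gr = 117.6 m²/s²
Energy from bottom to top (height 2r): ½mv_bot² = ½mv_top² + mg(2r)
v_bot² = gr + 4gr = 5gr = 588.0
v_bot = √(5gr) = 24.25 m/s

v = 24 m/s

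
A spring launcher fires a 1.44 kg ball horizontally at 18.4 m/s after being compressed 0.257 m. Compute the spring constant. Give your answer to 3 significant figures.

k = 7380 N/m

½kx² = ½mv²
k = mv²/x² = (1.44)(18.4)²/(0.257)² = 7381 N/m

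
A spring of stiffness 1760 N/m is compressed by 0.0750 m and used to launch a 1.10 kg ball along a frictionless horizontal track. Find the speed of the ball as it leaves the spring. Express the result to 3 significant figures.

v = 3.00 m/s

Conservation of energy: ½kx² = ½mv²
v = x√(k/m) = 0.0750 × √(1760/1.10) = 3.000 m/s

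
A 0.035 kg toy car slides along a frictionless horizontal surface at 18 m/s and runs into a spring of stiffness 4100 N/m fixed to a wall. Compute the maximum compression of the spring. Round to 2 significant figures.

At max compression the car is momentarily at rest: ½mv² = ½kx²
x = v√(m/k) = 18 × √(0.035/4100) = 0.05259 m

x = 0.053 m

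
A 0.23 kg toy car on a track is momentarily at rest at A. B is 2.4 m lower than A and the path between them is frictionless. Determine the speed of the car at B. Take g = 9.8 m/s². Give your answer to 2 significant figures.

v = 6.9 m/s

Equating total energy at the two states: mgh = ½mv²
v = √(2gh) = √(2 × 9.8 × 2.4) = √47.040 = 6.859 m/s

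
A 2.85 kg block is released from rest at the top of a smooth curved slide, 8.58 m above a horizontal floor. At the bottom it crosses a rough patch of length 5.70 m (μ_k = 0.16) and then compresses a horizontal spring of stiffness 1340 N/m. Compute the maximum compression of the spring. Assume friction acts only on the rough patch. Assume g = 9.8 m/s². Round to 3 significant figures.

Initial energy: E₁ = mgh = (2.85)(9.8)(8.58) = 239.64 J
Friction removes W_f = μ_k mg d = (0.16)(2.85)(9.8)(5.70) = 25.47 J
Energy reaching the spring: E = 239.64 − 25.47 = 214.17 J
At max compression ½kx² = E ⇒ x = √(2E/k) = √(2 × 214.17/1340) = 0.5654 m

x = 0.565 m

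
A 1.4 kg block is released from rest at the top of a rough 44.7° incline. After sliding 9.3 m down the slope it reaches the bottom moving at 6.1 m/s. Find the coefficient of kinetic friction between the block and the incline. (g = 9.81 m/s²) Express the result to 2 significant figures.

μ_k = 0.70

The energy dissipated by friction is the PE lost minus the KE gained:
mgL sinθ = 89.842 J; ½mv² = 26.047 J
W_f = 89.842 − 26.047 = 63.79 J
μ_k = W_f/(mg cosθ · L) = 63.79/(9.762 × 9.3) = 0.7027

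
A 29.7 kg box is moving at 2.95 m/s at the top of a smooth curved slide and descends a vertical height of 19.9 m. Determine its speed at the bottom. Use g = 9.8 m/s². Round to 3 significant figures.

Mechanical energy is conserved (no friction): ½mv₀² + mgh = ½mv²
v² = v₀² + 2gh = (2.95)² + 2(9.8)(19.9) = 398.74
v = √398.74 = 19.97 m/s

v = 20.0 m/s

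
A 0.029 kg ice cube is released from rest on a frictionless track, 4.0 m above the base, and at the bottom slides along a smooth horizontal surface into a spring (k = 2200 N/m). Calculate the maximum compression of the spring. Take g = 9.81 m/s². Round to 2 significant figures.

x = 0.032 m

Energy conservation (no friction) from release to max compression: mgh = ½kx²
x = √(2mgh/k) = √(2 × 0.029 × 9.81 × 4.0 / 2200) = 0.03216 m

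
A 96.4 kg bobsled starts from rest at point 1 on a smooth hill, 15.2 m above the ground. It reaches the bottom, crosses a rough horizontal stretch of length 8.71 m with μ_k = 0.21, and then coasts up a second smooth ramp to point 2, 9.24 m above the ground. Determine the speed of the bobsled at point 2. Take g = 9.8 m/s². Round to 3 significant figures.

Energy at 1: mgh₁ = (96.4)(9.8)(15.2) = 14360 J
Friction loss: W_f = μ_k mg d = 1728 J
At 2: ½mv² + mgh₂ = mgh₁ − W_f
½mv² = 14360 − 1728 − 8729.2 = 3902.5 J
v = √(2 × 3902.5/96.4) = 8.998 m/s

v = 9.00 m/s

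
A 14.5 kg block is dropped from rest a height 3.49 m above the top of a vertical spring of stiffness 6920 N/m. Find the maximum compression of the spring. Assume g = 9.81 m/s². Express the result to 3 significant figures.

Measuring PE from the top of the relaxed spring, at max compression the block has dropped H + x with zero KE, so:
mg(H + x) = ½kx²
½(6920)x² − (14.5)(9.81)x − (14.5)(9.81)(3.49) = 0
3460x² − 142.2x − 496.4 = 0
x = [142.2 + √(20234 + 6.8707e+06)]/(2 × 3460) = 0.3999 m

x = 0.400 m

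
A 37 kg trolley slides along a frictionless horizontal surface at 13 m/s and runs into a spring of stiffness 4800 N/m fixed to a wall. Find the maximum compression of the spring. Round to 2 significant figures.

x = 1.1 m

Conservation of energy between contact and max compression: ½mv² = ½kx²
x = v√(m/k) = 13 × √(37/4800) = 1.141 m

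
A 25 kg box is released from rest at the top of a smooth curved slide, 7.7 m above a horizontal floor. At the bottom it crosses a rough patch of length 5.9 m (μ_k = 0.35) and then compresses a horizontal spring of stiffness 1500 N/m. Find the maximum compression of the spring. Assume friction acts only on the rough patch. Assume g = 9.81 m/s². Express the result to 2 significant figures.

x = 1.4 m

Initial energy: E₁ = mgh = (25)(9.81)(7.7) = 1888.4 J
Friction removes W_f = μ_k mg d = (0.35)(25)(9.81)(5.9) = 506.4 J
Energy reaching the spring: E = 1888.4 − 506.4 = 1382.0 J
At max compression ½kx² = E ⇒ x = √(2E/k) = √(2 × 1382.0/1500) = 1.357 m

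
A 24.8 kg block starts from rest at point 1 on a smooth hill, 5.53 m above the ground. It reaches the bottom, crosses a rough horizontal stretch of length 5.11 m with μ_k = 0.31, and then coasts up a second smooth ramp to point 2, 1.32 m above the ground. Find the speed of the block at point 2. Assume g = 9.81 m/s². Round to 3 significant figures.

v = 7.18 m/s

Energy at 1: mgh₁ = (24.8)(9.81)(5.53) = 1345.4 J
Friction loss: W_f = μ_k mg d = 385.4 J
At 2: ½mv² + mgh₂ = mgh₁ − W_f
½mv² = 1345.4 − 385.4 − 321.14 = 638.85 J
v = √(2 × 638.85/24.8) = 7.178 m/s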